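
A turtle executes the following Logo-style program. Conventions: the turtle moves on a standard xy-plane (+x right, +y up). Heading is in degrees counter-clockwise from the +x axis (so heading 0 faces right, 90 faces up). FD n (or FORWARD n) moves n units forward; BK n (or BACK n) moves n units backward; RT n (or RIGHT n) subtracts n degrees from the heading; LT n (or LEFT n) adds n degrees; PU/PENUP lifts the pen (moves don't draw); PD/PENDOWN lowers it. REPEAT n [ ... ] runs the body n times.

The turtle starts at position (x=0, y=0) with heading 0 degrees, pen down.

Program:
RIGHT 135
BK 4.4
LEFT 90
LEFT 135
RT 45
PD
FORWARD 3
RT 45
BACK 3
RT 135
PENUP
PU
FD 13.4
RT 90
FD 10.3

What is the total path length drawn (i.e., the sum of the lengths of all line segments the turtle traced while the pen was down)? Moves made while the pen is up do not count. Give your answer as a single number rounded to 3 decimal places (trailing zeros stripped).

Answer: 10.4

Derivation:
Executing turtle program step by step:
Start: pos=(0,0), heading=0, pen down
RT 135: heading 0 -> 225
BK 4.4: (0,0) -> (3.111,3.111) [heading=225, draw]
LT 90: heading 225 -> 315
LT 135: heading 315 -> 90
RT 45: heading 90 -> 45
PD: pen down
FD 3: (3.111,3.111) -> (5.233,5.233) [heading=45, draw]
RT 45: heading 45 -> 0
BK 3: (5.233,5.233) -> (2.233,5.233) [heading=0, draw]
RT 135: heading 0 -> 225
PU: pen up
PU: pen up
FD 13.4: (2.233,5.233) -> (-7.243,-4.243) [heading=225, move]
RT 90: heading 225 -> 135
FD 10.3: (-7.243,-4.243) -> (-14.526,3.041) [heading=135, move]
Final: pos=(-14.526,3.041), heading=135, 3 segment(s) drawn

Segment lengths:
  seg 1: (0,0) -> (3.111,3.111), length = 4.4
  seg 2: (3.111,3.111) -> (5.233,5.233), length = 3
  seg 3: (5.233,5.233) -> (2.233,5.233), length = 3
Total = 10.4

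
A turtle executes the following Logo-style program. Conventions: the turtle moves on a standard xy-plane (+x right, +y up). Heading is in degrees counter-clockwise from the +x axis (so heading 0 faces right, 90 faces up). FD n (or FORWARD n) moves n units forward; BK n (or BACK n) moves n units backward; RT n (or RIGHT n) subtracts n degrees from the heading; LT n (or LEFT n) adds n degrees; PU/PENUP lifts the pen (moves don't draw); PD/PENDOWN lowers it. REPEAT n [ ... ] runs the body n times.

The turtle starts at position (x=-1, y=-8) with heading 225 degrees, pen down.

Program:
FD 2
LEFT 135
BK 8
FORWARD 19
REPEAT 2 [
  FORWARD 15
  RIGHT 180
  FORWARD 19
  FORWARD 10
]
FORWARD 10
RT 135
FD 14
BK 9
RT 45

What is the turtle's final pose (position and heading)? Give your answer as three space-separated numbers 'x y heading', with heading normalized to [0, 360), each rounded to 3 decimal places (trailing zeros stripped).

Executing turtle program step by step:
Start: pos=(-1,-8), heading=225, pen down
FD 2: (-1,-8) -> (-2.414,-9.414) [heading=225, draw]
LT 135: heading 225 -> 0
BK 8: (-2.414,-9.414) -> (-10.414,-9.414) [heading=0, draw]
FD 19: (-10.414,-9.414) -> (8.586,-9.414) [heading=0, draw]
REPEAT 2 [
  -- iteration 1/2 --
  FD 15: (8.586,-9.414) -> (23.586,-9.414) [heading=0, draw]
  RT 180: heading 0 -> 180
  FD 19: (23.586,-9.414) -> (4.586,-9.414) [heading=180, draw]
  FD 10: (4.586,-9.414) -> (-5.414,-9.414) [heading=180, draw]
  -- iteration 2/2 --
  FD 15: (-5.414,-9.414) -> (-20.414,-9.414) [heading=180, draw]
  RT 180: heading 180 -> 0
  FD 19: (-20.414,-9.414) -> (-1.414,-9.414) [heading=0, draw]
  FD 10: (-1.414,-9.414) -> (8.586,-9.414) [heading=0, draw]
]
FD 10: (8.586,-9.414) -> (18.586,-9.414) [heading=0, draw]
RT 135: heading 0 -> 225
FD 14: (18.586,-9.414) -> (8.686,-19.314) [heading=225, draw]
BK 9: (8.686,-19.314) -> (15.05,-12.95) [heading=225, draw]
RT 45: heading 225 -> 180
Final: pos=(15.05,-12.95), heading=180, 12 segment(s) drawn

Answer: 15.05 -12.95 180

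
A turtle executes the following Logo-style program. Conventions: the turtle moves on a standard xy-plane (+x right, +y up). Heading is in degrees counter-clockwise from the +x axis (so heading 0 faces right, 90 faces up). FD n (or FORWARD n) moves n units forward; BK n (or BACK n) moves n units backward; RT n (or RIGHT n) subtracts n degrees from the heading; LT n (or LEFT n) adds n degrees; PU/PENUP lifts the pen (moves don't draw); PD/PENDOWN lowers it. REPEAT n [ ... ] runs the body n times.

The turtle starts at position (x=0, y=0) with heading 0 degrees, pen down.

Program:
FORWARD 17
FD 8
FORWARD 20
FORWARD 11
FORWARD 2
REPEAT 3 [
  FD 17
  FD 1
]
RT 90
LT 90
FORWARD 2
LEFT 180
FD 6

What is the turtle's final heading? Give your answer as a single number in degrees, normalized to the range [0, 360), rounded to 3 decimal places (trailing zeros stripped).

Executing turtle program step by step:
Start: pos=(0,0), heading=0, pen down
FD 17: (0,0) -> (17,0) [heading=0, draw]
FD 8: (17,0) -> (25,0) [heading=0, draw]
FD 20: (25,0) -> (45,0) [heading=0, draw]
FD 11: (45,0) -> (56,0) [heading=0, draw]
FD 2: (56,0) -> (58,0) [heading=0, draw]
REPEAT 3 [
  -- iteration 1/3 --
  FD 17: (58,0) -> (75,0) [heading=0, draw]
  FD 1: (75,0) -> (76,0) [heading=0, draw]
  -- iteration 2/3 --
  FD 17: (76,0) -> (93,0) [heading=0, draw]
  FD 1: (93,0) -> (94,0) [heading=0, draw]
  -- iteration 3/3 --
  FD 17: (94,0) -> (111,0) [heading=0, draw]
  FD 1: (111,0) -> (112,0) [heading=0, draw]
]
RT 90: heading 0 -> 270
LT 90: heading 270 -> 0
FD 2: (112,0) -> (114,0) [heading=0, draw]
LT 180: heading 0 -> 180
FD 6: (114,0) -> (108,0) [heading=180, draw]
Final: pos=(108,0), heading=180, 13 segment(s) drawn

Answer: 180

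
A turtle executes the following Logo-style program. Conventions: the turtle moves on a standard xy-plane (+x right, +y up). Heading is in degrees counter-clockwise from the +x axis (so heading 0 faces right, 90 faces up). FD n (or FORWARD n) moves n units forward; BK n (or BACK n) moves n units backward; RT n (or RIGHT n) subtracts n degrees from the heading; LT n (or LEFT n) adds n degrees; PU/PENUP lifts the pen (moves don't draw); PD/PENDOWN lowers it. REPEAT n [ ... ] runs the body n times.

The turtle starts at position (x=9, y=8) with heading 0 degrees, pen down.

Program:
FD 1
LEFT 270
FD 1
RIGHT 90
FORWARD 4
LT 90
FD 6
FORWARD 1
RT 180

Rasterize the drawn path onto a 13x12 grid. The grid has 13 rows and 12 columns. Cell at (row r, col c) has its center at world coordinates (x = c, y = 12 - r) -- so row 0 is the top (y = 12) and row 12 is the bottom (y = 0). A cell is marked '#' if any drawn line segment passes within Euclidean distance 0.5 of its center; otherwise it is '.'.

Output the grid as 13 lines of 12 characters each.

Answer: ............
............
............
............
.........##.
......#####.
......#.....
......#.....
......#.....
......#.....
......#.....
......#.....
......#.....

Derivation:
Segment 0: (9,8) -> (10,8)
Segment 1: (10,8) -> (10,7)
Segment 2: (10,7) -> (6,7)
Segment 3: (6,7) -> (6,1)
Segment 4: (6,1) -> (6,0)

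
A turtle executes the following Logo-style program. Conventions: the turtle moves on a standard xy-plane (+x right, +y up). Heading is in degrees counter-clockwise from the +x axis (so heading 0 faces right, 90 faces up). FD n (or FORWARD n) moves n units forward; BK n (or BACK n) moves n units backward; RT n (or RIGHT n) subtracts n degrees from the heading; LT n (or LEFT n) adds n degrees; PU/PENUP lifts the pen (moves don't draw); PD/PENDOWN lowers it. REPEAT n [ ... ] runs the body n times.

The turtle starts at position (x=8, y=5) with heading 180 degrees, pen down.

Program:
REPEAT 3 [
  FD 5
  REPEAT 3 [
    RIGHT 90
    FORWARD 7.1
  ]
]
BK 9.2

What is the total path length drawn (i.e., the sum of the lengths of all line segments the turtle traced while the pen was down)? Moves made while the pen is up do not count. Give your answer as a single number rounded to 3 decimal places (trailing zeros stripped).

Answer: 88.1

Derivation:
Executing turtle program step by step:
Start: pos=(8,5), heading=180, pen down
REPEAT 3 [
  -- iteration 1/3 --
  FD 5: (8,5) -> (3,5) [heading=180, draw]
  REPEAT 3 [
    -- iteration 1/3 --
    RT 90: heading 180 -> 90
    FD 7.1: (3,5) -> (3,12.1) [heading=90, draw]
    -- iteration 2/3 --
    RT 90: heading 90 -> 0
    FD 7.1: (3,12.1) -> (10.1,12.1) [heading=0, draw]
    -- iteration 3/3 --
    RT 90: heading 0 -> 270
    FD 7.1: (10.1,12.1) -> (10.1,5) [heading=270, draw]
  ]
  -- iteration 2/3 --
  FD 5: (10.1,5) -> (10.1,0) [heading=270, draw]
  REPEAT 3 [
    -- iteration 1/3 --
    RT 90: heading 270 -> 180
    FD 7.1: (10.1,0) -> (3,0) [heading=180, draw]
    -- iteration 2/3 --
    RT 90: heading 180 -> 90
    FD 7.1: (3,0) -> (3,7.1) [heading=90, draw]
    -- iteration 3/3 --
    RT 90: heading 90 -> 0
    FD 7.1: (3,7.1) -> (10.1,7.1) [heading=0, draw]
  ]
  -- iteration 3/3 --
  FD 5: (10.1,7.1) -> (15.1,7.1) [heading=0, draw]
  REPEAT 3 [
    -- iteration 1/3 --
    RT 90: heading 0 -> 270
    FD 7.1: (15.1,7.1) -> (15.1,0) [heading=270, draw]
    -- iteration 2/3 --
    RT 90: heading 270 -> 180
    FD 7.1: (15.1,0) -> (8,0) [heading=180, draw]
    -- iteration 3/3 --
    RT 90: heading 180 -> 90
    FD 7.1: (8,0) -> (8,7.1) [heading=90, draw]
  ]
]
BK 9.2: (8,7.1) -> (8,-2.1) [heading=90, draw]
Final: pos=(8,-2.1), heading=90, 13 segment(s) drawn

Segment lengths:
  seg 1: (8,5) -> (3,5), length = 5
  seg 2: (3,5) -> (3,12.1), length = 7.1
  seg 3: (3,12.1) -> (10.1,12.1), length = 7.1
  seg 4: (10.1,12.1) -> (10.1,5), length = 7.1
  seg 5: (10.1,5) -> (10.1,0), length = 5
  seg 6: (10.1,0) -> (3,0), length = 7.1
  seg 7: (3,0) -> (3,7.1), length = 7.1
  seg 8: (3,7.1) -> (10.1,7.1), length = 7.1
  seg 9: (10.1,7.1) -> (15.1,7.1), length = 5
  seg 10: (15.1,7.1) -> (15.1,0), length = 7.1
  seg 11: (15.1,0) -> (8,0), length = 7.1
  seg 12: (8,0) -> (8,7.1), length = 7.1
  seg 13: (8,7.1) -> (8,-2.1), length = 9.2
Total = 88.1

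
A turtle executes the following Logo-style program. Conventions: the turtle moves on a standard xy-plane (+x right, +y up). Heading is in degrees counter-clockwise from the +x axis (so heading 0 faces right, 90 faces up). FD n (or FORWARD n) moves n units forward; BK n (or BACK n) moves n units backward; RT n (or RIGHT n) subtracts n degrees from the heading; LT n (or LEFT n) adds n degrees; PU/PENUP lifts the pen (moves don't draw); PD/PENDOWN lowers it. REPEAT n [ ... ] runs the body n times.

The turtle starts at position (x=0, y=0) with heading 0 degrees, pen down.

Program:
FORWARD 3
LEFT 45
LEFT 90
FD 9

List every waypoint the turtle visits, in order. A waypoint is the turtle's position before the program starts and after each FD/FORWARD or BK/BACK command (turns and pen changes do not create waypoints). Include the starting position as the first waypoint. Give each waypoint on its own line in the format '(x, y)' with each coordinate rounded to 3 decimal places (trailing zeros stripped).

Executing turtle program step by step:
Start: pos=(0,0), heading=0, pen down
FD 3: (0,0) -> (3,0) [heading=0, draw]
LT 45: heading 0 -> 45
LT 90: heading 45 -> 135
FD 9: (3,0) -> (-3.364,6.364) [heading=135, draw]
Final: pos=(-3.364,6.364), heading=135, 2 segment(s) drawn
Waypoints (3 total):
(0, 0)
(3, 0)
(-3.364, 6.364)

Answer: (0, 0)
(3, 0)
(-3.364, 6.364)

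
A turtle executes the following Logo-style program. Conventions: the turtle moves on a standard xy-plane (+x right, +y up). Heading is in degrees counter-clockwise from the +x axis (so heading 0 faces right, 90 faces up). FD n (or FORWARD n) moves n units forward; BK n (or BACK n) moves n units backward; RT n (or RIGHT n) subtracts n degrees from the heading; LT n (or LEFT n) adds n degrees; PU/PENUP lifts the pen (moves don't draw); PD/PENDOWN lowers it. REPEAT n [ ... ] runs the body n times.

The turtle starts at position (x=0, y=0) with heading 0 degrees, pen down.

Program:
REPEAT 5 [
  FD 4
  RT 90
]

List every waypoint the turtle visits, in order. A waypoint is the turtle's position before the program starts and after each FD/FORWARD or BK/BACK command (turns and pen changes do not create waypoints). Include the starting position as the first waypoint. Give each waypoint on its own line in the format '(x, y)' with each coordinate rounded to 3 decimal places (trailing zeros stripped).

Executing turtle program step by step:
Start: pos=(0,0), heading=0, pen down
REPEAT 5 [
  -- iteration 1/5 --
  FD 4: (0,0) -> (4,0) [heading=0, draw]
  RT 90: heading 0 -> 270
  -- iteration 2/5 --
  FD 4: (4,0) -> (4,-4) [heading=270, draw]
  RT 90: heading 270 -> 180
  -- iteration 3/5 --
  FD 4: (4,-4) -> (0,-4) [heading=180, draw]
  RT 90: heading 180 -> 90
  -- iteration 4/5 --
  FD 4: (0,-4) -> (0,0) [heading=90, draw]
  RT 90: heading 90 -> 0
  -- iteration 5/5 --
  FD 4: (0,0) -> (4,0) [heading=0, draw]
  RT 90: heading 0 -> 270
]
Final: pos=(4,0), heading=270, 5 segment(s) drawn
Waypoints (6 total):
(0, 0)
(4, 0)
(4, -4)
(0, -4)
(0, 0)
(4, 0)

Answer: (0, 0)
(4, 0)
(4, -4)
(0, -4)
(0, 0)
(4, 0)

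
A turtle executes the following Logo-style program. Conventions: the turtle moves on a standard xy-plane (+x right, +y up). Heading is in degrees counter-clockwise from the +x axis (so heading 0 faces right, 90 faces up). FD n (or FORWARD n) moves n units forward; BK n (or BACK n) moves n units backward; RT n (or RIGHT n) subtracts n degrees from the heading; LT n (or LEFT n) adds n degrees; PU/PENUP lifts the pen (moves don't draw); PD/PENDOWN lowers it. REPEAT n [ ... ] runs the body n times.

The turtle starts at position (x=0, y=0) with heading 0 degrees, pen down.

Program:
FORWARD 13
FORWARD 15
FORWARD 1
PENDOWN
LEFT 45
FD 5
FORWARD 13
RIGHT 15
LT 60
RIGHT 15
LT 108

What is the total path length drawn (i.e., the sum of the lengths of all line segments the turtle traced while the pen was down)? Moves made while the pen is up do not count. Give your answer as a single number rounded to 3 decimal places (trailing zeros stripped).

Answer: 47

Derivation:
Executing turtle program step by step:
Start: pos=(0,0), heading=0, pen down
FD 13: (0,0) -> (13,0) [heading=0, draw]
FD 15: (13,0) -> (28,0) [heading=0, draw]
FD 1: (28,0) -> (29,0) [heading=0, draw]
PD: pen down
LT 45: heading 0 -> 45
FD 5: (29,0) -> (32.536,3.536) [heading=45, draw]
FD 13: (32.536,3.536) -> (41.728,12.728) [heading=45, draw]
RT 15: heading 45 -> 30
LT 60: heading 30 -> 90
RT 15: heading 90 -> 75
LT 108: heading 75 -> 183
Final: pos=(41.728,12.728), heading=183, 5 segment(s) drawn

Segment lengths:
  seg 1: (0,0) -> (13,0), length = 13
  seg 2: (13,0) -> (28,0), length = 15
  seg 3: (28,0) -> (29,0), length = 1
  seg 4: (29,0) -> (32.536,3.536), length = 5
  seg 5: (32.536,3.536) -> (41.728,12.728), length = 13
Total = 47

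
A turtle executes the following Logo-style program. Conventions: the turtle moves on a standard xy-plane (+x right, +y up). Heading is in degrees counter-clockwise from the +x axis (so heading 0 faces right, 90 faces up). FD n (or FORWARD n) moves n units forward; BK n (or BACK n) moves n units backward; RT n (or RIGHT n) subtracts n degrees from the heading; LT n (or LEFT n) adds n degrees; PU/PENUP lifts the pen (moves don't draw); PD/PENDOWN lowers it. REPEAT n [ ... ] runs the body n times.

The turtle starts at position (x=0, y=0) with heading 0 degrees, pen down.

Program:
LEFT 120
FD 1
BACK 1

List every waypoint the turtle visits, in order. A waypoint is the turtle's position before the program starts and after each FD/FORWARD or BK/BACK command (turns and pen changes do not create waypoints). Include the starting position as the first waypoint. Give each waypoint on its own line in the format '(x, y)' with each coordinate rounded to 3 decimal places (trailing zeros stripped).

Answer: (0, 0)
(-0.5, 0.866)
(0, 0)

Derivation:
Executing turtle program step by step:
Start: pos=(0,0), heading=0, pen down
LT 120: heading 0 -> 120
FD 1: (0,0) -> (-0.5,0.866) [heading=120, draw]
BK 1: (-0.5,0.866) -> (0,0) [heading=120, draw]
Final: pos=(0,0), heading=120, 2 segment(s) drawn
Waypoints (3 total):
(0, 0)
(-0.5, 0.866)
(0, 0)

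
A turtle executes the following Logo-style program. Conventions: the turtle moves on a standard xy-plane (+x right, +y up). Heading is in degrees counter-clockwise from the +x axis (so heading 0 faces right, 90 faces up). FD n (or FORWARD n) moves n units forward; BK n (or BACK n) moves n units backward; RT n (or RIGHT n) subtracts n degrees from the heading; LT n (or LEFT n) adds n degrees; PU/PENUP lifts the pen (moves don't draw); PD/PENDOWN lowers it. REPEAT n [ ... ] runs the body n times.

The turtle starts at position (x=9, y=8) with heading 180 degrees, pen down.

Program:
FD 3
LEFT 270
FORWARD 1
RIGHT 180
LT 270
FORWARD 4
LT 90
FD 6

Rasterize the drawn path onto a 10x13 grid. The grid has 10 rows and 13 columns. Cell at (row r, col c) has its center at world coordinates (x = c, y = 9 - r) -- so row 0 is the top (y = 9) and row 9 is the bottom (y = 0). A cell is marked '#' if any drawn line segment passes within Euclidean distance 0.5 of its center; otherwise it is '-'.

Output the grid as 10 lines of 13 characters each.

Answer: --#####------
--#---####---
--#----------
--#----------
--#----------
--#----------
--#----------
-------------
-------------
-------------

Derivation:
Segment 0: (9,8) -> (6,8)
Segment 1: (6,8) -> (6,9)
Segment 2: (6,9) -> (2,9)
Segment 3: (2,9) -> (2,3)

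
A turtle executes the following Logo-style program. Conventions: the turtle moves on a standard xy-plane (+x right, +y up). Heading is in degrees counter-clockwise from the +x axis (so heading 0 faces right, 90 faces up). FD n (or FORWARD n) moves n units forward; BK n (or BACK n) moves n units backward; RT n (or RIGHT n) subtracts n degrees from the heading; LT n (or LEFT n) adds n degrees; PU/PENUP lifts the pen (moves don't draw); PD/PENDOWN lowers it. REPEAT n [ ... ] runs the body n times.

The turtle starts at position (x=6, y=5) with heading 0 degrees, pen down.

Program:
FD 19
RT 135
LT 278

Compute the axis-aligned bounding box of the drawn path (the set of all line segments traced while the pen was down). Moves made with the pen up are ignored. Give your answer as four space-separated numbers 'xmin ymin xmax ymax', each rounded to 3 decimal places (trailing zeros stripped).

Executing turtle program step by step:
Start: pos=(6,5), heading=0, pen down
FD 19: (6,5) -> (25,5) [heading=0, draw]
RT 135: heading 0 -> 225
LT 278: heading 225 -> 143
Final: pos=(25,5), heading=143, 1 segment(s) drawn

Segment endpoints: x in {6, 25}, y in {5}
xmin=6, ymin=5, xmax=25, ymax=5

Answer: 6 5 25 5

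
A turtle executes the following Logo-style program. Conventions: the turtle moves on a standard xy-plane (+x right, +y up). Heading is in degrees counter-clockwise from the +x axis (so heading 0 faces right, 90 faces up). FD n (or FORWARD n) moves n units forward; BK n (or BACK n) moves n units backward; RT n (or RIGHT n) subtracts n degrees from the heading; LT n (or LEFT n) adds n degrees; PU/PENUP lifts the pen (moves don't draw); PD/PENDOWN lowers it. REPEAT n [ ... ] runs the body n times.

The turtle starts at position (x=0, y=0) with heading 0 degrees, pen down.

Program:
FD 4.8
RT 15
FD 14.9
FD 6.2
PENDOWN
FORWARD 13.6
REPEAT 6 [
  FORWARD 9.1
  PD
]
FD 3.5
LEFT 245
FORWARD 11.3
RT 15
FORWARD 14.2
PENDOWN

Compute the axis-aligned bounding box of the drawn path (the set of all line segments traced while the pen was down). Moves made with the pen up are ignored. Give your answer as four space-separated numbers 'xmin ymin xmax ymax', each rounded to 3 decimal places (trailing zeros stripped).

Executing turtle program step by step:
Start: pos=(0,0), heading=0, pen down
FD 4.8: (0,0) -> (4.8,0) [heading=0, draw]
RT 15: heading 0 -> 345
FD 14.9: (4.8,0) -> (19.192,-3.856) [heading=345, draw]
FD 6.2: (19.192,-3.856) -> (25.181,-5.461) [heading=345, draw]
PD: pen down
FD 13.6: (25.181,-5.461) -> (38.318,-8.981) [heading=345, draw]
REPEAT 6 [
  -- iteration 1/6 --
  FD 9.1: (38.318,-8.981) -> (47.108,-11.336) [heading=345, draw]
  PD: pen down
  -- iteration 2/6 --
  FD 9.1: (47.108,-11.336) -> (55.897,-13.692) [heading=345, draw]
  PD: pen down
  -- iteration 3/6 --
  FD 9.1: (55.897,-13.692) -> (64.687,-16.047) [heading=345, draw]
  PD: pen down
  -- iteration 4/6 --
  FD 9.1: (64.687,-16.047) -> (73.477,-18.402) [heading=345, draw]
  PD: pen down
  -- iteration 5/6 --
  FD 9.1: (73.477,-18.402) -> (82.267,-20.757) [heading=345, draw]
  PD: pen down
  -- iteration 6/6 --
  FD 9.1: (82.267,-20.757) -> (91.057,-23.113) [heading=345, draw]
  PD: pen down
]
FD 3.5: (91.057,-23.113) -> (94.438,-24.018) [heading=345, draw]
LT 245: heading 345 -> 230
FD 11.3: (94.438,-24.018) -> (87.174,-32.675) [heading=230, draw]
RT 15: heading 230 -> 215
FD 14.2: (87.174,-32.675) -> (75.542,-40.819) [heading=215, draw]
PD: pen down
Final: pos=(75.542,-40.819), heading=215, 13 segment(s) drawn

Segment endpoints: x in {0, 4.8, 19.192, 25.181, 38.318, 47.108, 55.897, 64.687, 73.477, 75.542, 82.267, 87.174, 91.057, 94.438}, y in {-40.819, -32.675, -24.018, -23.113, -20.757, -18.402, -16.047, -13.692, -11.336, -8.981, -5.461, -3.856, 0}
xmin=0, ymin=-40.819, xmax=94.438, ymax=0

Answer: 0 -40.819 94.438 0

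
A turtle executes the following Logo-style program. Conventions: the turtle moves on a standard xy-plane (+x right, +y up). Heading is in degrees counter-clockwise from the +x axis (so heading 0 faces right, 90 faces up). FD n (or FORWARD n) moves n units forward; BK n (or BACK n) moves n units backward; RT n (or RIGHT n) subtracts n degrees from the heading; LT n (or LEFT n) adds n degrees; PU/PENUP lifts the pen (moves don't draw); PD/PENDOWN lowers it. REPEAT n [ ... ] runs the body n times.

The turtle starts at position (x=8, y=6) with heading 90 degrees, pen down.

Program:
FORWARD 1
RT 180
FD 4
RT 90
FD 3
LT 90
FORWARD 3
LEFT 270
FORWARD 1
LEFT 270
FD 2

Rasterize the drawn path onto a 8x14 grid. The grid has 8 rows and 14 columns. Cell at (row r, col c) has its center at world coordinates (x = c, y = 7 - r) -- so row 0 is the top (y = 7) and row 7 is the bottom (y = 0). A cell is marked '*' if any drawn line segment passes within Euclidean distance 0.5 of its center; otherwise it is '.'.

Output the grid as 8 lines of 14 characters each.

Segment 0: (8,6) -> (8,7)
Segment 1: (8,7) -> (8,3)
Segment 2: (8,3) -> (5,3)
Segment 3: (5,3) -> (5,-0)
Segment 4: (5,-0) -> (4,-0)
Segment 5: (4,-0) -> (4,2)

Answer: ........*.....
........*.....
........*.....
........*.....
.....****.....
....**........
....**........
....**........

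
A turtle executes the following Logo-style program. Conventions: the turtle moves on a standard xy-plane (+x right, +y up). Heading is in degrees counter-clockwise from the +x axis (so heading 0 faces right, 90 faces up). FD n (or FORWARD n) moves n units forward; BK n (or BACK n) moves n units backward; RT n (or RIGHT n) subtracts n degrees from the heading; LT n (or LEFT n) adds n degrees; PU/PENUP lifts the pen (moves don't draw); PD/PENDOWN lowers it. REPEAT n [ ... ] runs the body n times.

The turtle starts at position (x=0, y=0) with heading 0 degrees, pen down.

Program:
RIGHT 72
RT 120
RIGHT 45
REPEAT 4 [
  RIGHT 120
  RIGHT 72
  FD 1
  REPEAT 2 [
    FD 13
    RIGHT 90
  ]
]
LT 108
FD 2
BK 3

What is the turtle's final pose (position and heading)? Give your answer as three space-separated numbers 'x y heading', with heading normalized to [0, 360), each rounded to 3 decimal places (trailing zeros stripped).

Answer: -46.666 -56.997 183

Derivation:
Executing turtle program step by step:
Start: pos=(0,0), heading=0, pen down
RT 72: heading 0 -> 288
RT 120: heading 288 -> 168
RT 45: heading 168 -> 123
REPEAT 4 [
  -- iteration 1/4 --
  RT 120: heading 123 -> 3
  RT 72: heading 3 -> 291
  FD 1: (0,0) -> (0.358,-0.934) [heading=291, draw]
  REPEAT 2 [
    -- iteration 1/2 --
    FD 13: (0.358,-0.934) -> (5.017,-13.07) [heading=291, draw]
    RT 90: heading 291 -> 201
    -- iteration 2/2 --
    FD 13: (5.017,-13.07) -> (-7.119,-17.729) [heading=201, draw]
    RT 90: heading 201 -> 111
  ]
  -- iteration 2/4 --
  RT 120: heading 111 -> 351
  RT 72: heading 351 -> 279
  FD 1: (-7.119,-17.729) -> (-6.963,-18.717) [heading=279, draw]
  REPEAT 2 [
    -- iteration 1/2 --
    FD 13: (-6.963,-18.717) -> (-4.929,-31.557) [heading=279, draw]
    RT 90: heading 279 -> 189
    -- iteration 2/2 --
    FD 13: (-4.929,-31.557) -> (-17.769,-33.59) [heading=189, draw]
    RT 90: heading 189 -> 99
  ]
  -- iteration 3/4 --
  RT 120: heading 99 -> 339
  RT 72: heading 339 -> 267
  FD 1: (-17.769,-33.59) -> (-17.822,-34.589) [heading=267, draw]
  REPEAT 2 [
    -- iteration 1/2 --
    FD 13: (-17.822,-34.589) -> (-18.502,-47.571) [heading=267, draw]
    RT 90: heading 267 -> 177
    -- iteration 2/2 --
    FD 13: (-18.502,-47.571) -> (-31.484,-46.891) [heading=177, draw]
    RT 90: heading 177 -> 87
  ]
  -- iteration 4/4 --
  RT 120: heading 87 -> 327
  RT 72: heading 327 -> 255
  FD 1: (-31.484,-46.891) -> (-31.743,-47.857) [heading=255, draw]
  REPEAT 2 [
    -- iteration 1/2 --
    FD 13: (-31.743,-47.857) -> (-35.108,-60.414) [heading=255, draw]
    RT 90: heading 255 -> 165
    -- iteration 2/2 --
    FD 13: (-35.108,-60.414) -> (-47.665,-57.049) [heading=165, draw]
    RT 90: heading 165 -> 75
  ]
]
LT 108: heading 75 -> 183
FD 2: (-47.665,-57.049) -> (-49.662,-57.154) [heading=183, draw]
BK 3: (-49.662,-57.154) -> (-46.666,-56.997) [heading=183, draw]
Final: pos=(-46.666,-56.997), heading=183, 14 segment(s) drawn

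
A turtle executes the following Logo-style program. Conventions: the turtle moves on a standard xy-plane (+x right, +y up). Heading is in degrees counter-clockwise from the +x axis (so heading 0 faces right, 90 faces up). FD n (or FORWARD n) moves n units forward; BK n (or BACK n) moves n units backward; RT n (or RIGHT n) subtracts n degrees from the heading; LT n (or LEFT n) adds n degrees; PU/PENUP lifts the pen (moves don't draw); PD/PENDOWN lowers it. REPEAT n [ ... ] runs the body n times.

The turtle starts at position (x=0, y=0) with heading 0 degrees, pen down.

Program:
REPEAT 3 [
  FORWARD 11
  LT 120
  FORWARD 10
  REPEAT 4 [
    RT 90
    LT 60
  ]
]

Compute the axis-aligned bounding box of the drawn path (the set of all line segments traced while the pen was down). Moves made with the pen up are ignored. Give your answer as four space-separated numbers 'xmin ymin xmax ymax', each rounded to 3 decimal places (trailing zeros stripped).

Answer: 0 0 23 25.981

Derivation:
Executing turtle program step by step:
Start: pos=(0,0), heading=0, pen down
REPEAT 3 [
  -- iteration 1/3 --
  FD 11: (0,0) -> (11,0) [heading=0, draw]
  LT 120: heading 0 -> 120
  FD 10: (11,0) -> (6,8.66) [heading=120, draw]
  REPEAT 4 [
    -- iteration 1/4 --
    RT 90: heading 120 -> 30
    LT 60: heading 30 -> 90
    -- iteration 2/4 --
    RT 90: heading 90 -> 0
    LT 60: heading 0 -> 60
    -- iteration 3/4 --
    RT 90: heading 60 -> 330
    LT 60: heading 330 -> 30
    -- iteration 4/4 --
    RT 90: heading 30 -> 300
    LT 60: heading 300 -> 0
  ]
  -- iteration 2/3 --
  FD 11: (6,8.66) -> (17,8.66) [heading=0, draw]
  LT 120: heading 0 -> 120
  FD 10: (17,8.66) -> (12,17.321) [heading=120, draw]
  REPEAT 4 [
    -- iteration 1/4 --
    RT 90: heading 120 -> 30
    LT 60: heading 30 -> 90
    -- iteration 2/4 --
    RT 90: heading 90 -> 0
    LT 60: heading 0 -> 60
    -- iteration 3/4 --
    RT 90: heading 60 -> 330
    LT 60: heading 330 -> 30
    -- iteration 4/4 --
    RT 90: heading 30 -> 300
    LT 60: heading 300 -> 0
  ]
  -- iteration 3/3 --
  FD 11: (12,17.321) -> (23,17.321) [heading=0, draw]
  LT 120: heading 0 -> 120
  FD 10: (23,17.321) -> (18,25.981) [heading=120, draw]
  REPEAT 4 [
    -- iteration 1/4 --
    RT 90: heading 120 -> 30
    LT 60: heading 30 -> 90
    -- iteration 2/4 --
    RT 90: heading 90 -> 0
    LT 60: heading 0 -> 60
    -- iteration 3/4 --
    RT 90: heading 60 -> 330
    LT 60: heading 330 -> 30
    -- iteration 4/4 --
    RT 90: heading 30 -> 300
    LT 60: heading 300 -> 0
  ]
]
Final: pos=(18,25.981), heading=0, 6 segment(s) drawn

Segment endpoints: x in {0, 6, 11, 12, 17, 18, 23}, y in {0, 8.66, 17.321, 25.981}
xmin=0, ymin=0, xmax=23, ymax=25.981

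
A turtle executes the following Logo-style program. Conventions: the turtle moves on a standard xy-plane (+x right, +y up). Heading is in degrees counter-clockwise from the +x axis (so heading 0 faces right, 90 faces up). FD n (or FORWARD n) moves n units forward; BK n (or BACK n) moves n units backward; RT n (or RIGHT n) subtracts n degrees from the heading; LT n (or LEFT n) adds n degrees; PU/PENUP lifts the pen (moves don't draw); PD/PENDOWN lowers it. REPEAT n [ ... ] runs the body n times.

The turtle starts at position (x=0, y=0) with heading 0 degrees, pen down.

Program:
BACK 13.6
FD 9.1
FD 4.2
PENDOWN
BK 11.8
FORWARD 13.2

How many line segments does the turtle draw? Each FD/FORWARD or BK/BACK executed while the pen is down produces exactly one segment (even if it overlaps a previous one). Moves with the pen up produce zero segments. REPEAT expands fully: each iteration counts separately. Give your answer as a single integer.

Answer: 5

Derivation:
Executing turtle program step by step:
Start: pos=(0,0), heading=0, pen down
BK 13.6: (0,0) -> (-13.6,0) [heading=0, draw]
FD 9.1: (-13.6,0) -> (-4.5,0) [heading=0, draw]
FD 4.2: (-4.5,0) -> (-0.3,0) [heading=0, draw]
PD: pen down
BK 11.8: (-0.3,0) -> (-12.1,0) [heading=0, draw]
FD 13.2: (-12.1,0) -> (1.1,0) [heading=0, draw]
Final: pos=(1.1,0), heading=0, 5 segment(s) drawn
Segments drawn: 5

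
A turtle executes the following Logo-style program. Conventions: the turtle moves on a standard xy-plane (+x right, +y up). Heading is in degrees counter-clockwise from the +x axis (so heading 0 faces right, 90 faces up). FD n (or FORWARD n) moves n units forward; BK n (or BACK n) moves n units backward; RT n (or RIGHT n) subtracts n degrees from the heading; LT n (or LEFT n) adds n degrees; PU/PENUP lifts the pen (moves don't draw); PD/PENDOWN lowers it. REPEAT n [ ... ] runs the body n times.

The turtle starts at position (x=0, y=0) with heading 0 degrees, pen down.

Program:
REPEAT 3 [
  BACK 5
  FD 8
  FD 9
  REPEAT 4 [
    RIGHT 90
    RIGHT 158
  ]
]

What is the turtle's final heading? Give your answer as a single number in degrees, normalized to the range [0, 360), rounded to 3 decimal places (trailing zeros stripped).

Answer: 264

Derivation:
Executing turtle program step by step:
Start: pos=(0,0), heading=0, pen down
REPEAT 3 [
  -- iteration 1/3 --
  BK 5: (0,0) -> (-5,0) [heading=0, draw]
  FD 8: (-5,0) -> (3,0) [heading=0, draw]
  FD 9: (3,0) -> (12,0) [heading=0, draw]
  REPEAT 4 [
    -- iteration 1/4 --
    RT 90: heading 0 -> 270
    RT 158: heading 270 -> 112
    -- iteration 2/4 --
    RT 90: heading 112 -> 22
    RT 158: heading 22 -> 224
    -- iteration 3/4 --
    RT 90: heading 224 -> 134
    RT 158: heading 134 -> 336
    -- iteration 4/4 --
    RT 90: heading 336 -> 246
    RT 158: heading 246 -> 88
  ]
  -- iteration 2/3 --
  BK 5: (12,0) -> (11.826,-4.997) [heading=88, draw]
  FD 8: (11.826,-4.997) -> (12.105,2.998) [heading=88, draw]
  FD 9: (12.105,2.998) -> (12.419,11.993) [heading=88, draw]
  REPEAT 4 [
    -- iteration 1/4 --
    RT 90: heading 88 -> 358
    RT 158: heading 358 -> 200
    -- iteration 2/4 --
    RT 90: heading 200 -> 110
    RT 158: heading 110 -> 312
    -- iteration 3/4 --
    RT 90: heading 312 -> 222
    RT 158: heading 222 -> 64
    -- iteration 4/4 --
    RT 90: heading 64 -> 334
    RT 158: heading 334 -> 176
  ]
  -- iteration 3/3 --
  BK 5: (12.419,11.993) -> (17.407,11.644) [heading=176, draw]
  FD 8: (17.407,11.644) -> (9.426,12.202) [heading=176, draw]
  FD 9: (9.426,12.202) -> (0.448,12.83) [heading=176, draw]
  REPEAT 4 [
    -- iteration 1/4 --
    RT 90: heading 176 -> 86
    RT 158: heading 86 -> 288
    -- iteration 2/4 --
    RT 90: heading 288 -> 198
    RT 158: heading 198 -> 40
    -- iteration 3/4 --
    RT 90: heading 40 -> 310
    RT 158: heading 310 -> 152
    -- iteration 4/4 --
    RT 90: heading 152 -> 62
    RT 158: heading 62 -> 264
  ]
]
Final: pos=(0.448,12.83), heading=264, 9 segment(s) drawn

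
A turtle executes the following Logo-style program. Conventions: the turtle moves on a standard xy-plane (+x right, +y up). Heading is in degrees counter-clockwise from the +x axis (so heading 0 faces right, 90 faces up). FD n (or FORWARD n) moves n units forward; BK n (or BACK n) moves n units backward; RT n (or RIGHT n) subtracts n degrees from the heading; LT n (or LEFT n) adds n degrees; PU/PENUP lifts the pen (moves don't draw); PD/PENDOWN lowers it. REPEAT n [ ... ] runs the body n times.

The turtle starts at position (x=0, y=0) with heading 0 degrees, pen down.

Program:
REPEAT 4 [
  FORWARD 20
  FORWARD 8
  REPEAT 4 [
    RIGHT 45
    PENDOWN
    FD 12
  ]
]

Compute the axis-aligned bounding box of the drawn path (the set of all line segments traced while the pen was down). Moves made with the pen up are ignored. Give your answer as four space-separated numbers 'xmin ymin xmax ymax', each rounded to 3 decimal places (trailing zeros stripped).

Executing turtle program step by step:
Start: pos=(0,0), heading=0, pen down
REPEAT 4 [
  -- iteration 1/4 --
  FD 20: (0,0) -> (20,0) [heading=0, draw]
  FD 8: (20,0) -> (28,0) [heading=0, draw]
  REPEAT 4 [
    -- iteration 1/4 --
    RT 45: heading 0 -> 315
    PD: pen down
    FD 12: (28,0) -> (36.485,-8.485) [heading=315, draw]
    -- iteration 2/4 --
    RT 45: heading 315 -> 270
    PD: pen down
    FD 12: (36.485,-8.485) -> (36.485,-20.485) [heading=270, draw]
    -- iteration 3/4 --
    RT 45: heading 270 -> 225
    PD: pen down
    FD 12: (36.485,-20.485) -> (28,-28.971) [heading=225, draw]
    -- iteration 4/4 --
    RT 45: heading 225 -> 180
    PD: pen down
    FD 12: (28,-28.971) -> (16,-28.971) [heading=180, draw]
  ]
  -- iteration 2/4 --
  FD 20: (16,-28.971) -> (-4,-28.971) [heading=180, draw]
  FD 8: (-4,-28.971) -> (-12,-28.971) [heading=180, draw]
  REPEAT 4 [
    -- iteration 1/4 --
    RT 45: heading 180 -> 135
    PD: pen down
    FD 12: (-12,-28.971) -> (-20.485,-20.485) [heading=135, draw]
    -- iteration 2/4 --
    RT 45: heading 135 -> 90
    PD: pen down
    FD 12: (-20.485,-20.485) -> (-20.485,-8.485) [heading=90, draw]
    -- iteration 3/4 --
    RT 45: heading 90 -> 45
    PD: pen down
    FD 12: (-20.485,-8.485) -> (-12,0) [heading=45, draw]
    -- iteration 4/4 --
    RT 45: heading 45 -> 0
    PD: pen down
    FD 12: (-12,0) -> (0,0) [heading=0, draw]
  ]
  -- iteration 3/4 --
  FD 20: (0,0) -> (20,0) [heading=0, draw]
  FD 8: (20,0) -> (28,0) [heading=0, draw]
  REPEAT 4 [
    -- iteration 1/4 --
    RT 45: heading 0 -> 315
    PD: pen down
    FD 12: (28,0) -> (36.485,-8.485) [heading=315, draw]
    -- iteration 2/4 --
    RT 45: heading 315 -> 270
    PD: pen down
    FD 12: (36.485,-8.485) -> (36.485,-20.485) [heading=270, draw]
    -- iteration 3/4 --
    RT 45: heading 270 -> 225
    PD: pen down
    FD 12: (36.485,-20.485) -> (28,-28.971) [heading=225, draw]
    -- iteration 4/4 --
    RT 45: heading 225 -> 180
    PD: pen down
    FD 12: (28,-28.971) -> (16,-28.971) [heading=180, draw]
  ]
  -- iteration 4/4 --
  FD 20: (16,-28.971) -> (-4,-28.971) [heading=180, draw]
  FD 8: (-4,-28.971) -> (-12,-28.971) [heading=180, draw]
  REPEAT 4 [
    -- iteration 1/4 --
    RT 45: heading 180 -> 135
    PD: pen down
    FD 12: (-12,-28.971) -> (-20.485,-20.485) [heading=135, draw]
    -- iteration 2/4 --
    RT 45: heading 135 -> 90
    PD: pen down
    FD 12: (-20.485,-20.485) -> (-20.485,-8.485) [heading=90, draw]
    -- iteration 3/4 --
    RT 45: heading 90 -> 45
    PD: pen down
    FD 12: (-20.485,-8.485) -> (-12,0) [heading=45, draw]
    -- iteration 4/4 --
    RT 45: heading 45 -> 0
    PD: pen down
    FD 12: (-12,0) -> (0,0) [heading=0, draw]
  ]
]
Final: pos=(0,0), heading=0, 24 segment(s) drawn

Segment endpoints: x in {-20.485, -20.485, -20.485, -12, -12, -12, -4, 0, 0, 0, 16, 20, 20, 28, 28, 36.485, 36.485}, y in {-28.971, -28.971, -28.971, -28.971, -20.485, -20.485, -20.485, -8.485, -8.485, -8.485, -8.485, 0, 0, 0, 0, 0, 0}
xmin=-20.485, ymin=-28.971, xmax=36.485, ymax=0

Answer: -20.485 -28.971 36.485 0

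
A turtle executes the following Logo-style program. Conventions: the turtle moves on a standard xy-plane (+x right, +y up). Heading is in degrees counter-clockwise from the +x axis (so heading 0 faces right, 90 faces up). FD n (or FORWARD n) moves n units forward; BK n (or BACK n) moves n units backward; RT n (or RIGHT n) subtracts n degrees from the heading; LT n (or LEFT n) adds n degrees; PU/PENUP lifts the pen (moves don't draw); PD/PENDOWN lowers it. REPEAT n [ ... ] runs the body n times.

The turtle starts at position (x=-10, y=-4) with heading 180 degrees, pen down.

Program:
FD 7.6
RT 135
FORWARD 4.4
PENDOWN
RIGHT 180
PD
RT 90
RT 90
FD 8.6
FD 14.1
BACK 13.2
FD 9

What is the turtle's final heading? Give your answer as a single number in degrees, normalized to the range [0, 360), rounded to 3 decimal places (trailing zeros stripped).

Executing turtle program step by step:
Start: pos=(-10,-4), heading=180, pen down
FD 7.6: (-10,-4) -> (-17.6,-4) [heading=180, draw]
RT 135: heading 180 -> 45
FD 4.4: (-17.6,-4) -> (-14.489,-0.889) [heading=45, draw]
PD: pen down
RT 180: heading 45 -> 225
PD: pen down
RT 90: heading 225 -> 135
RT 90: heading 135 -> 45
FD 8.6: (-14.489,-0.889) -> (-8.408,5.192) [heading=45, draw]
FD 14.1: (-8.408,5.192) -> (1.563,15.163) [heading=45, draw]
BK 13.2: (1.563,15.163) -> (-7.771,5.829) [heading=45, draw]
FD 9: (-7.771,5.829) -> (-1.407,12.193) [heading=45, draw]
Final: pos=(-1.407,12.193), heading=45, 6 segment(s) drawn

Answer: 45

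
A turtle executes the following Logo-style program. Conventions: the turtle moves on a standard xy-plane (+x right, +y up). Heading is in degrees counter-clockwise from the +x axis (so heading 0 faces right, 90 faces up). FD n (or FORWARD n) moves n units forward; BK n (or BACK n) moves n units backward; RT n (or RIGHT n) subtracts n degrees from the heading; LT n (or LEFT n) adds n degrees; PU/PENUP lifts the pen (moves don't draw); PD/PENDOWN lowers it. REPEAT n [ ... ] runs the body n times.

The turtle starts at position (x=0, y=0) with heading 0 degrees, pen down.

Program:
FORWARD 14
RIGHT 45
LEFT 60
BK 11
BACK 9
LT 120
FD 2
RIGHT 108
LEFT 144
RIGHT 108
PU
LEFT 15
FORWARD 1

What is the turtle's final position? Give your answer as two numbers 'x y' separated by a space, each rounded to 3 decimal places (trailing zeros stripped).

Executing turtle program step by step:
Start: pos=(0,0), heading=0, pen down
FD 14: (0,0) -> (14,0) [heading=0, draw]
RT 45: heading 0 -> 315
LT 60: heading 315 -> 15
BK 11: (14,0) -> (3.375,-2.847) [heading=15, draw]
BK 9: (3.375,-2.847) -> (-5.319,-5.176) [heading=15, draw]
LT 120: heading 15 -> 135
FD 2: (-5.319,-5.176) -> (-6.733,-3.762) [heading=135, draw]
RT 108: heading 135 -> 27
LT 144: heading 27 -> 171
RT 108: heading 171 -> 63
PU: pen up
LT 15: heading 63 -> 78
FD 1: (-6.733,-3.762) -> (-6.525,-2.784) [heading=78, move]
Final: pos=(-6.525,-2.784), heading=78, 4 segment(s) drawn

Answer: -6.525 -2.784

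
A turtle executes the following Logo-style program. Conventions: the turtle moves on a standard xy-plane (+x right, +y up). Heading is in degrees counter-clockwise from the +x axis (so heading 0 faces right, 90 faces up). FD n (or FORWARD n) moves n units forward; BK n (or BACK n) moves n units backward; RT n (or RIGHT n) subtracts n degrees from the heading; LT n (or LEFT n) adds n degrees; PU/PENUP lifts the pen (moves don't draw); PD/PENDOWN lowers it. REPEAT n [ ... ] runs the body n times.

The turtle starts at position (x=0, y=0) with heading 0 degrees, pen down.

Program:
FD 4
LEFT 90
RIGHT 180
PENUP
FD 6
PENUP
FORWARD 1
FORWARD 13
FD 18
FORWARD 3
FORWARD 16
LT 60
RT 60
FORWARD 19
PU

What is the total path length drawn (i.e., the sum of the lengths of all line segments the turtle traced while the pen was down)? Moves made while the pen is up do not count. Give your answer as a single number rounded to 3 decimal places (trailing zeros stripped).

Executing turtle program step by step:
Start: pos=(0,0), heading=0, pen down
FD 4: (0,0) -> (4,0) [heading=0, draw]
LT 90: heading 0 -> 90
RT 180: heading 90 -> 270
PU: pen up
FD 6: (4,0) -> (4,-6) [heading=270, move]
PU: pen up
FD 1: (4,-6) -> (4,-7) [heading=270, move]
FD 13: (4,-7) -> (4,-20) [heading=270, move]
FD 18: (4,-20) -> (4,-38) [heading=270, move]
FD 3: (4,-38) -> (4,-41) [heading=270, move]
FD 16: (4,-41) -> (4,-57) [heading=270, move]
LT 60: heading 270 -> 330
RT 60: heading 330 -> 270
FD 19: (4,-57) -> (4,-76) [heading=270, move]
PU: pen up
Final: pos=(4,-76), heading=270, 1 segment(s) drawn

Segment lengths:
  seg 1: (0,0) -> (4,0), length = 4
Total = 4

Answer: 4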